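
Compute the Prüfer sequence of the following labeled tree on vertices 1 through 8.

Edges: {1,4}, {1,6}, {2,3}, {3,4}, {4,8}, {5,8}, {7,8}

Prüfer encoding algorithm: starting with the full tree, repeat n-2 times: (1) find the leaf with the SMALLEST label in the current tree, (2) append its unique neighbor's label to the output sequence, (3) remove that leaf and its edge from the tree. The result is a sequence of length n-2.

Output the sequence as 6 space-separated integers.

Answer: 3 4 8 1 4 8

Derivation:
Step 1: leaves = {2,5,6,7}. Remove smallest leaf 2, emit neighbor 3.
Step 2: leaves = {3,5,6,7}. Remove smallest leaf 3, emit neighbor 4.
Step 3: leaves = {5,6,7}. Remove smallest leaf 5, emit neighbor 8.
Step 4: leaves = {6,7}. Remove smallest leaf 6, emit neighbor 1.
Step 5: leaves = {1,7}. Remove smallest leaf 1, emit neighbor 4.
Step 6: leaves = {4,7}. Remove smallest leaf 4, emit neighbor 8.
Done: 2 vertices remain (7, 8). Sequence = [3 4 8 1 4 8]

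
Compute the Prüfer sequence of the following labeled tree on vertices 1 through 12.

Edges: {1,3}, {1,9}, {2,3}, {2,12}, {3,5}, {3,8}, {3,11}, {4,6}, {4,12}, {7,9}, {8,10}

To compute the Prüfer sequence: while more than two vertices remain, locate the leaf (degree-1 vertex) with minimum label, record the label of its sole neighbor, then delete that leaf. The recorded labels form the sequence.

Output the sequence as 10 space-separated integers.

Answer: 3 4 12 9 1 3 8 3 3 2

Derivation:
Step 1: leaves = {5,6,7,10,11}. Remove smallest leaf 5, emit neighbor 3.
Step 2: leaves = {6,7,10,11}. Remove smallest leaf 6, emit neighbor 4.
Step 3: leaves = {4,7,10,11}. Remove smallest leaf 4, emit neighbor 12.
Step 4: leaves = {7,10,11,12}. Remove smallest leaf 7, emit neighbor 9.
Step 5: leaves = {9,10,11,12}. Remove smallest leaf 9, emit neighbor 1.
Step 6: leaves = {1,10,11,12}. Remove smallest leaf 1, emit neighbor 3.
Step 7: leaves = {10,11,12}. Remove smallest leaf 10, emit neighbor 8.
Step 8: leaves = {8,11,12}. Remove smallest leaf 8, emit neighbor 3.
Step 9: leaves = {11,12}. Remove smallest leaf 11, emit neighbor 3.
Step 10: leaves = {3,12}. Remove smallest leaf 3, emit neighbor 2.
Done: 2 vertices remain (2, 12). Sequence = [3 4 12 9 1 3 8 3 3 2]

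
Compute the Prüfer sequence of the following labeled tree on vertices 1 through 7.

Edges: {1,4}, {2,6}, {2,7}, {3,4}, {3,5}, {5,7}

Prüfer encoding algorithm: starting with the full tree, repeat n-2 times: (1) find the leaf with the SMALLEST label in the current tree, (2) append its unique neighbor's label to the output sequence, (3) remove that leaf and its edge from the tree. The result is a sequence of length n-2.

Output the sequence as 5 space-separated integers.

Answer: 4 3 5 7 2

Derivation:
Step 1: leaves = {1,6}. Remove smallest leaf 1, emit neighbor 4.
Step 2: leaves = {4,6}. Remove smallest leaf 4, emit neighbor 3.
Step 3: leaves = {3,6}. Remove smallest leaf 3, emit neighbor 5.
Step 4: leaves = {5,6}. Remove smallest leaf 5, emit neighbor 7.
Step 5: leaves = {6,7}. Remove smallest leaf 6, emit neighbor 2.
Done: 2 vertices remain (2, 7). Sequence = [4 3 5 7 2]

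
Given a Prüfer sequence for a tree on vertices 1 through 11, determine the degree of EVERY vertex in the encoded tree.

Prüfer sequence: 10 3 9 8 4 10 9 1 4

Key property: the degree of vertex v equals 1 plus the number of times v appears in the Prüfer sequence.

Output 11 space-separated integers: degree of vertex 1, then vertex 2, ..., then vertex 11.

Answer: 2 1 2 3 1 1 1 2 3 3 1

Derivation:
p_1 = 10: count[10] becomes 1
p_2 = 3: count[3] becomes 1
p_3 = 9: count[9] becomes 1
p_4 = 8: count[8] becomes 1
p_5 = 4: count[4] becomes 1
p_6 = 10: count[10] becomes 2
p_7 = 9: count[9] becomes 2
p_8 = 1: count[1] becomes 1
p_9 = 4: count[4] becomes 2
Degrees (1 + count): deg[1]=1+1=2, deg[2]=1+0=1, deg[3]=1+1=2, deg[4]=1+2=3, deg[5]=1+0=1, deg[6]=1+0=1, deg[7]=1+0=1, deg[8]=1+1=2, deg[9]=1+2=3, deg[10]=1+2=3, deg[11]=1+0=1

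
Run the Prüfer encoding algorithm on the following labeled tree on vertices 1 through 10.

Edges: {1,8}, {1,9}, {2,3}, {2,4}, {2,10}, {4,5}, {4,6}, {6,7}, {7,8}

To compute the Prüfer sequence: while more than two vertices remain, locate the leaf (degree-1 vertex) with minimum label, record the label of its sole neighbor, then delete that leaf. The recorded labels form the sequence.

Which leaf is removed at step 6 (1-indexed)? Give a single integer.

Step 1: current leaves = {3,5,9,10}. Remove leaf 3 (neighbor: 2).
Step 2: current leaves = {5,9,10}. Remove leaf 5 (neighbor: 4).
Step 3: current leaves = {9,10}. Remove leaf 9 (neighbor: 1).
Step 4: current leaves = {1,10}. Remove leaf 1 (neighbor: 8).
Step 5: current leaves = {8,10}. Remove leaf 8 (neighbor: 7).
Step 6: current leaves = {7,10}. Remove leaf 7 (neighbor: 6).

Answer: 7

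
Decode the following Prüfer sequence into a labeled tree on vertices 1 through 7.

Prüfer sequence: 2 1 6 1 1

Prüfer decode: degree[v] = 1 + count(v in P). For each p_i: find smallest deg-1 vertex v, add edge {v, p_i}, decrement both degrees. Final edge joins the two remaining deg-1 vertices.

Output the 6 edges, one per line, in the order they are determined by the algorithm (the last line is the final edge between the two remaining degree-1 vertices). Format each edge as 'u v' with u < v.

Initial degrees: {1:4, 2:2, 3:1, 4:1, 5:1, 6:2, 7:1}
Step 1: smallest deg-1 vertex = 3, p_1 = 2. Add edge {2,3}. Now deg[3]=0, deg[2]=1.
Step 2: smallest deg-1 vertex = 2, p_2 = 1. Add edge {1,2}. Now deg[2]=0, deg[1]=3.
Step 3: smallest deg-1 vertex = 4, p_3 = 6. Add edge {4,6}. Now deg[4]=0, deg[6]=1.
Step 4: smallest deg-1 vertex = 5, p_4 = 1. Add edge {1,5}. Now deg[5]=0, deg[1]=2.
Step 5: smallest deg-1 vertex = 6, p_5 = 1. Add edge {1,6}. Now deg[6]=0, deg[1]=1.
Final: two remaining deg-1 vertices are 1, 7. Add edge {1,7}.

Answer: 2 3
1 2
4 6
1 5
1 6
1 7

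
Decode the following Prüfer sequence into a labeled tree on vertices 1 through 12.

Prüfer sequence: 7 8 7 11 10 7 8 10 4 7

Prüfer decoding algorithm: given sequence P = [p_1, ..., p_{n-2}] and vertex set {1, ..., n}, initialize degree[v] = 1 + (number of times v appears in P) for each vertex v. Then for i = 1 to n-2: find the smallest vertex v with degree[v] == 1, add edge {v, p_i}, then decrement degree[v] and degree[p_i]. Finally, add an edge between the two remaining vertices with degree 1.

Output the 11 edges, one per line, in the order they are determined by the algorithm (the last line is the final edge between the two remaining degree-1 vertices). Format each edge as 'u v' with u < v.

Answer: 1 7
2 8
3 7
5 11
6 10
7 9
8 11
8 10
4 10
4 7
7 12

Derivation:
Initial degrees: {1:1, 2:1, 3:1, 4:2, 5:1, 6:1, 7:5, 8:3, 9:1, 10:3, 11:2, 12:1}
Step 1: smallest deg-1 vertex = 1, p_1 = 7. Add edge {1,7}. Now deg[1]=0, deg[7]=4.
Step 2: smallest deg-1 vertex = 2, p_2 = 8. Add edge {2,8}. Now deg[2]=0, deg[8]=2.
Step 3: smallest deg-1 vertex = 3, p_3 = 7. Add edge {3,7}. Now deg[3]=0, deg[7]=3.
Step 4: smallest deg-1 vertex = 5, p_4 = 11. Add edge {5,11}. Now deg[5]=0, deg[11]=1.
Step 5: smallest deg-1 vertex = 6, p_5 = 10. Add edge {6,10}. Now deg[6]=0, deg[10]=2.
Step 6: smallest deg-1 vertex = 9, p_6 = 7. Add edge {7,9}. Now deg[9]=0, deg[7]=2.
Step 7: smallest deg-1 vertex = 11, p_7 = 8. Add edge {8,11}. Now deg[11]=0, deg[8]=1.
Step 8: smallest deg-1 vertex = 8, p_8 = 10. Add edge {8,10}. Now deg[8]=0, deg[10]=1.
Step 9: smallest deg-1 vertex = 10, p_9 = 4. Add edge {4,10}. Now deg[10]=0, deg[4]=1.
Step 10: smallest deg-1 vertex = 4, p_10 = 7. Add edge {4,7}. Now deg[4]=0, deg[7]=1.
Final: two remaining deg-1 vertices are 7, 12. Add edge {7,12}.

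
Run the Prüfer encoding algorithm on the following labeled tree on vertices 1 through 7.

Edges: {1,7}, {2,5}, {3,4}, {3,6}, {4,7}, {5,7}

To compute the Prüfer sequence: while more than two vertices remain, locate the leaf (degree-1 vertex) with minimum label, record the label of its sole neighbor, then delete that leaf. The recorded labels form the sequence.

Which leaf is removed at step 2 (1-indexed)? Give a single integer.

Answer: 2

Derivation:
Step 1: current leaves = {1,2,6}. Remove leaf 1 (neighbor: 7).
Step 2: current leaves = {2,6}. Remove leaf 2 (neighbor: 5).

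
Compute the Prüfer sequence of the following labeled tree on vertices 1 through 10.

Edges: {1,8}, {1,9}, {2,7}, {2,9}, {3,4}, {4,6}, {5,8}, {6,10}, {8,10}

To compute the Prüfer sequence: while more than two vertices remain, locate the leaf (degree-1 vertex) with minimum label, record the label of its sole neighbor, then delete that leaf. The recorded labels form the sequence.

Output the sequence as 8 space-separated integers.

Answer: 4 6 8 10 2 9 1 8

Derivation:
Step 1: leaves = {3,5,7}. Remove smallest leaf 3, emit neighbor 4.
Step 2: leaves = {4,5,7}. Remove smallest leaf 4, emit neighbor 6.
Step 3: leaves = {5,6,7}. Remove smallest leaf 5, emit neighbor 8.
Step 4: leaves = {6,7}. Remove smallest leaf 6, emit neighbor 10.
Step 5: leaves = {7,10}. Remove smallest leaf 7, emit neighbor 2.
Step 6: leaves = {2,10}. Remove smallest leaf 2, emit neighbor 9.
Step 7: leaves = {9,10}. Remove smallest leaf 9, emit neighbor 1.
Step 8: leaves = {1,10}. Remove smallest leaf 1, emit neighbor 8.
Done: 2 vertices remain (8, 10). Sequence = [4 6 8 10 2 9 1 8]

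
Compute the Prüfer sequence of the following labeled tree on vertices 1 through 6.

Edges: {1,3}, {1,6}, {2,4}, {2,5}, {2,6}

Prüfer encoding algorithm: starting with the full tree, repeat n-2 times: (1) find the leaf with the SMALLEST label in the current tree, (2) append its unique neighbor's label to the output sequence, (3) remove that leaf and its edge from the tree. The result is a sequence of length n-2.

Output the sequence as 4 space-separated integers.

Answer: 1 6 2 2

Derivation:
Step 1: leaves = {3,4,5}. Remove smallest leaf 3, emit neighbor 1.
Step 2: leaves = {1,4,5}. Remove smallest leaf 1, emit neighbor 6.
Step 3: leaves = {4,5,6}. Remove smallest leaf 4, emit neighbor 2.
Step 4: leaves = {5,6}. Remove smallest leaf 5, emit neighbor 2.
Done: 2 vertices remain (2, 6). Sequence = [1 6 2 2]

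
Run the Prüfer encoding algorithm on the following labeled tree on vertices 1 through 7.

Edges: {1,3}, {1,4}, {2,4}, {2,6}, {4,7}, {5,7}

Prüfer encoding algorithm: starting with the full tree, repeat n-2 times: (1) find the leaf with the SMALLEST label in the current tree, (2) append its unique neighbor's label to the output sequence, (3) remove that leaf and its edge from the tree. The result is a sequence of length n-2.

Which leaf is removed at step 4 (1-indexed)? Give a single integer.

Answer: 6

Derivation:
Step 1: current leaves = {3,5,6}. Remove leaf 3 (neighbor: 1).
Step 2: current leaves = {1,5,6}. Remove leaf 1 (neighbor: 4).
Step 3: current leaves = {5,6}. Remove leaf 5 (neighbor: 7).
Step 4: current leaves = {6,7}. Remove leaf 6 (neighbor: 2).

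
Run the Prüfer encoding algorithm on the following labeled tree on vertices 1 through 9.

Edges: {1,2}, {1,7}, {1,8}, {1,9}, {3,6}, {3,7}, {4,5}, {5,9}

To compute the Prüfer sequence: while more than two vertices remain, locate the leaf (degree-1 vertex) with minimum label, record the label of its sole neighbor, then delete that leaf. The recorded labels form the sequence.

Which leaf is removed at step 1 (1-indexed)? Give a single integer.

Answer: 2

Derivation:
Step 1: current leaves = {2,4,6,8}. Remove leaf 2 (neighbor: 1).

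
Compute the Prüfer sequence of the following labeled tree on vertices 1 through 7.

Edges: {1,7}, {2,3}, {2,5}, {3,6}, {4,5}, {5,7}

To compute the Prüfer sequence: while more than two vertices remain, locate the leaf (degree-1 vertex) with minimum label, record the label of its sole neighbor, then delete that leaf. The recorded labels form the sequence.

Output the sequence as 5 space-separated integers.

Answer: 7 5 3 2 5

Derivation:
Step 1: leaves = {1,4,6}. Remove smallest leaf 1, emit neighbor 7.
Step 2: leaves = {4,6,7}. Remove smallest leaf 4, emit neighbor 5.
Step 3: leaves = {6,7}. Remove smallest leaf 6, emit neighbor 3.
Step 4: leaves = {3,7}. Remove smallest leaf 3, emit neighbor 2.
Step 5: leaves = {2,7}. Remove smallest leaf 2, emit neighbor 5.
Done: 2 vertices remain (5, 7). Sequence = [7 5 3 2 5]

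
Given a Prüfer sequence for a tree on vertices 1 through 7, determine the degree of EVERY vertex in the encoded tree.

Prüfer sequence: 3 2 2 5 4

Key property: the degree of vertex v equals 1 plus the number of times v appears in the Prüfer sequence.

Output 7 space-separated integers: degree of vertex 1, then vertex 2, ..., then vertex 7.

Answer: 1 3 2 2 2 1 1

Derivation:
p_1 = 3: count[3] becomes 1
p_2 = 2: count[2] becomes 1
p_3 = 2: count[2] becomes 2
p_4 = 5: count[5] becomes 1
p_5 = 4: count[4] becomes 1
Degrees (1 + count): deg[1]=1+0=1, deg[2]=1+2=3, deg[3]=1+1=2, deg[4]=1+1=2, deg[5]=1+1=2, deg[6]=1+0=1, deg[7]=1+0=1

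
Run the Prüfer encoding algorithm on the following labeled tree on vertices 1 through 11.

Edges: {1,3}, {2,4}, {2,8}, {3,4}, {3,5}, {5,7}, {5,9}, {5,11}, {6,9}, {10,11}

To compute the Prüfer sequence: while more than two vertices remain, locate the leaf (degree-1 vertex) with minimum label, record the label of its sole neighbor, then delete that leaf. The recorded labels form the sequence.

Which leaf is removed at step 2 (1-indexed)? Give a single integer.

Step 1: current leaves = {1,6,7,8,10}. Remove leaf 1 (neighbor: 3).
Step 2: current leaves = {6,7,8,10}. Remove leaf 6 (neighbor: 9).

Answer: 6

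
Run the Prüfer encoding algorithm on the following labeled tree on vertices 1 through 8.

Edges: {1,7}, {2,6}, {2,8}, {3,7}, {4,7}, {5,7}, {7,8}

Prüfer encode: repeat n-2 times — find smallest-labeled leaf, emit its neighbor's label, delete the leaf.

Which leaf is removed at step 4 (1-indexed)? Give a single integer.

Answer: 5

Derivation:
Step 1: current leaves = {1,3,4,5,6}. Remove leaf 1 (neighbor: 7).
Step 2: current leaves = {3,4,5,6}. Remove leaf 3 (neighbor: 7).
Step 3: current leaves = {4,5,6}. Remove leaf 4 (neighbor: 7).
Step 4: current leaves = {5,6}. Remove leaf 5 (neighbor: 7).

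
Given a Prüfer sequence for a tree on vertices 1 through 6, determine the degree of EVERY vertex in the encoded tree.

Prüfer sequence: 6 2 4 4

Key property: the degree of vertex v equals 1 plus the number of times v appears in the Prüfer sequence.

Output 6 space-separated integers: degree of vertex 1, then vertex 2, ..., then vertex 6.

Answer: 1 2 1 3 1 2

Derivation:
p_1 = 6: count[6] becomes 1
p_2 = 2: count[2] becomes 1
p_3 = 4: count[4] becomes 1
p_4 = 4: count[4] becomes 2
Degrees (1 + count): deg[1]=1+0=1, deg[2]=1+1=2, deg[3]=1+0=1, deg[4]=1+2=3, deg[5]=1+0=1, deg[6]=1+1=2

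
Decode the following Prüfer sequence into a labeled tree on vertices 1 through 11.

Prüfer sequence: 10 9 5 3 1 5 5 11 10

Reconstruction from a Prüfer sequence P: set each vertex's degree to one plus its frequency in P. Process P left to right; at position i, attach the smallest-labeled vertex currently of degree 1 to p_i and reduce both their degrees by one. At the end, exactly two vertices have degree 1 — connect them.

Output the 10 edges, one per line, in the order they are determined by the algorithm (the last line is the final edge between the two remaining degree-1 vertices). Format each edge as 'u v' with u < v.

Initial degrees: {1:2, 2:1, 3:2, 4:1, 5:4, 6:1, 7:1, 8:1, 9:2, 10:3, 11:2}
Step 1: smallest deg-1 vertex = 2, p_1 = 10. Add edge {2,10}. Now deg[2]=0, deg[10]=2.
Step 2: smallest deg-1 vertex = 4, p_2 = 9. Add edge {4,9}. Now deg[4]=0, deg[9]=1.
Step 3: smallest deg-1 vertex = 6, p_3 = 5. Add edge {5,6}. Now deg[6]=0, deg[5]=3.
Step 4: smallest deg-1 vertex = 7, p_4 = 3. Add edge {3,7}. Now deg[7]=0, deg[3]=1.
Step 5: smallest deg-1 vertex = 3, p_5 = 1. Add edge {1,3}. Now deg[3]=0, deg[1]=1.
Step 6: smallest deg-1 vertex = 1, p_6 = 5. Add edge {1,5}. Now deg[1]=0, deg[5]=2.
Step 7: smallest deg-1 vertex = 8, p_7 = 5. Add edge {5,8}. Now deg[8]=0, deg[5]=1.
Step 8: smallest deg-1 vertex = 5, p_8 = 11. Add edge {5,11}. Now deg[5]=0, deg[11]=1.
Step 9: smallest deg-1 vertex = 9, p_9 = 10. Add edge {9,10}. Now deg[9]=0, deg[10]=1.
Final: two remaining deg-1 vertices are 10, 11. Add edge {10,11}.

Answer: 2 10
4 9
5 6
3 7
1 3
1 5
5 8
5 11
9 10
10 11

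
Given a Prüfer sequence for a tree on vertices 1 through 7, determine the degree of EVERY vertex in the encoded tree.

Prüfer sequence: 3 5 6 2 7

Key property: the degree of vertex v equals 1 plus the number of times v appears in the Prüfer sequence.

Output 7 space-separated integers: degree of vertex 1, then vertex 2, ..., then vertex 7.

Answer: 1 2 2 1 2 2 2

Derivation:
p_1 = 3: count[3] becomes 1
p_2 = 5: count[5] becomes 1
p_3 = 6: count[6] becomes 1
p_4 = 2: count[2] becomes 1
p_5 = 7: count[7] becomes 1
Degrees (1 + count): deg[1]=1+0=1, deg[2]=1+1=2, deg[3]=1+1=2, deg[4]=1+0=1, deg[5]=1+1=2, deg[6]=1+1=2, deg[7]=1+1=2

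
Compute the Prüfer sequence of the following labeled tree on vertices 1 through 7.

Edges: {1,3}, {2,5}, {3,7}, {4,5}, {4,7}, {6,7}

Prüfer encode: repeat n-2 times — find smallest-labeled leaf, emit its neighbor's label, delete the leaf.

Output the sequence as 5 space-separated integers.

Step 1: leaves = {1,2,6}. Remove smallest leaf 1, emit neighbor 3.
Step 2: leaves = {2,3,6}. Remove smallest leaf 2, emit neighbor 5.
Step 3: leaves = {3,5,6}. Remove smallest leaf 3, emit neighbor 7.
Step 4: leaves = {5,6}. Remove smallest leaf 5, emit neighbor 4.
Step 5: leaves = {4,6}. Remove smallest leaf 4, emit neighbor 7.
Done: 2 vertices remain (6, 7). Sequence = [3 5 7 4 7]

Answer: 3 5 7 4 7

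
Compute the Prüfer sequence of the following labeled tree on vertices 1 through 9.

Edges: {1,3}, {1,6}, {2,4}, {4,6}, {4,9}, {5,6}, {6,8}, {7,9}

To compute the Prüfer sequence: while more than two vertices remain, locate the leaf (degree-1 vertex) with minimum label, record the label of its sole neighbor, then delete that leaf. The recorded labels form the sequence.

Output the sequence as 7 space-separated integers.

Step 1: leaves = {2,3,5,7,8}. Remove smallest leaf 2, emit neighbor 4.
Step 2: leaves = {3,5,7,8}. Remove smallest leaf 3, emit neighbor 1.
Step 3: leaves = {1,5,7,8}. Remove smallest leaf 1, emit neighbor 6.
Step 4: leaves = {5,7,8}. Remove smallest leaf 5, emit neighbor 6.
Step 5: leaves = {7,8}. Remove smallest leaf 7, emit neighbor 9.
Step 6: leaves = {8,9}. Remove smallest leaf 8, emit neighbor 6.
Step 7: leaves = {6,9}. Remove smallest leaf 6, emit neighbor 4.
Done: 2 vertices remain (4, 9). Sequence = [4 1 6 6 9 6 4]

Answer: 4 1 6 6 9 6 4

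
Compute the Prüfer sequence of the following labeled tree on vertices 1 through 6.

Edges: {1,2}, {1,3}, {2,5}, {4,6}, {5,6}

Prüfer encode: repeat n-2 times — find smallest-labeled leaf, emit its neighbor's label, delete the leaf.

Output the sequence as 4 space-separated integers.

Answer: 1 2 5 6

Derivation:
Step 1: leaves = {3,4}. Remove smallest leaf 3, emit neighbor 1.
Step 2: leaves = {1,4}. Remove smallest leaf 1, emit neighbor 2.
Step 3: leaves = {2,4}. Remove smallest leaf 2, emit neighbor 5.
Step 4: leaves = {4,5}. Remove smallest leaf 4, emit neighbor 6.
Done: 2 vertices remain (5, 6). Sequence = [1 2 5 6]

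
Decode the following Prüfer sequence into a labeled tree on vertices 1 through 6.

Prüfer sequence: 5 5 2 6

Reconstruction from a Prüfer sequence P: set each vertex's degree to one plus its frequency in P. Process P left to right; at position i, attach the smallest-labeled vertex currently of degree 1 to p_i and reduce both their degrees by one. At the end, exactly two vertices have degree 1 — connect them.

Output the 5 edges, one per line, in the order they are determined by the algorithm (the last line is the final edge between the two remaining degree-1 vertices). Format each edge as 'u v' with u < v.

Answer: 1 5
3 5
2 4
2 6
5 6

Derivation:
Initial degrees: {1:1, 2:2, 3:1, 4:1, 5:3, 6:2}
Step 1: smallest deg-1 vertex = 1, p_1 = 5. Add edge {1,5}. Now deg[1]=0, deg[5]=2.
Step 2: smallest deg-1 vertex = 3, p_2 = 5. Add edge {3,5}. Now deg[3]=0, deg[5]=1.
Step 3: smallest deg-1 vertex = 4, p_3 = 2. Add edge {2,4}. Now deg[4]=0, deg[2]=1.
Step 4: smallest deg-1 vertex = 2, p_4 = 6. Add edge {2,6}. Now deg[2]=0, deg[6]=1.
Final: two remaining deg-1 vertices are 5, 6. Add edge {5,6}.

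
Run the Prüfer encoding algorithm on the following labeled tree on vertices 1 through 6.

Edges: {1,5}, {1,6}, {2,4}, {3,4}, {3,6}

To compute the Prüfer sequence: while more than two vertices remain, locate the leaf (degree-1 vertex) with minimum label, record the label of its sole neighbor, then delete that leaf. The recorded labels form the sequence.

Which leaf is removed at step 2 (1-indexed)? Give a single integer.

Answer: 4

Derivation:
Step 1: current leaves = {2,5}. Remove leaf 2 (neighbor: 4).
Step 2: current leaves = {4,5}. Remove leaf 4 (neighbor: 3).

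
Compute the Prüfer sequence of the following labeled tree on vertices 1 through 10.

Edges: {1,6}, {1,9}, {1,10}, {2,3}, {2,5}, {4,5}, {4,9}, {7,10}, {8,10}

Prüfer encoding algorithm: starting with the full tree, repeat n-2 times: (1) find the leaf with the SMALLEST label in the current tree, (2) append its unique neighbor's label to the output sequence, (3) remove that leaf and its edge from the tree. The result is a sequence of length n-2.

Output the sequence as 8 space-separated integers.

Answer: 2 5 4 9 1 10 10 1

Derivation:
Step 1: leaves = {3,6,7,8}. Remove smallest leaf 3, emit neighbor 2.
Step 2: leaves = {2,6,7,8}. Remove smallest leaf 2, emit neighbor 5.
Step 3: leaves = {5,6,7,8}. Remove smallest leaf 5, emit neighbor 4.
Step 4: leaves = {4,6,7,8}. Remove smallest leaf 4, emit neighbor 9.
Step 5: leaves = {6,7,8,9}. Remove smallest leaf 6, emit neighbor 1.
Step 6: leaves = {7,8,9}. Remove smallest leaf 7, emit neighbor 10.
Step 7: leaves = {8,9}. Remove smallest leaf 8, emit neighbor 10.
Step 8: leaves = {9,10}. Remove smallest leaf 9, emit neighbor 1.
Done: 2 vertices remain (1, 10). Sequence = [2 5 4 9 1 10 10 1]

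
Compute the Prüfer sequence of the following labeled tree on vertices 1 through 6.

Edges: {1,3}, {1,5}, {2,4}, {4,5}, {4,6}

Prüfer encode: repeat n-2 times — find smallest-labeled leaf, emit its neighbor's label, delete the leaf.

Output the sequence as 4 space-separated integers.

Step 1: leaves = {2,3,6}. Remove smallest leaf 2, emit neighbor 4.
Step 2: leaves = {3,6}. Remove smallest leaf 3, emit neighbor 1.
Step 3: leaves = {1,6}. Remove smallest leaf 1, emit neighbor 5.
Step 4: leaves = {5,6}. Remove smallest leaf 5, emit neighbor 4.
Done: 2 vertices remain (4, 6). Sequence = [4 1 5 4]

Answer: 4 1 5 4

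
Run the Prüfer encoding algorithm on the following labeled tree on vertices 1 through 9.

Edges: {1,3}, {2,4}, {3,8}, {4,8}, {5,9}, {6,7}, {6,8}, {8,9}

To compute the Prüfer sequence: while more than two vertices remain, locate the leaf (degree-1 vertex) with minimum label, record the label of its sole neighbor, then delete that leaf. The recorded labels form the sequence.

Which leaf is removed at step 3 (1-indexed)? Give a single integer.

Step 1: current leaves = {1,2,5,7}. Remove leaf 1 (neighbor: 3).
Step 2: current leaves = {2,3,5,7}. Remove leaf 2 (neighbor: 4).
Step 3: current leaves = {3,4,5,7}. Remove leaf 3 (neighbor: 8).

Answer: 3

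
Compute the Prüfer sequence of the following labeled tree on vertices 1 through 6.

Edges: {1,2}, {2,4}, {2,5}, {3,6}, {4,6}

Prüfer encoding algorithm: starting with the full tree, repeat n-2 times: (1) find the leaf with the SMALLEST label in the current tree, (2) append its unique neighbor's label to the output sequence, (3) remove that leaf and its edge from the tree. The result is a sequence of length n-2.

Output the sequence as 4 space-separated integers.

Answer: 2 6 2 4

Derivation:
Step 1: leaves = {1,3,5}. Remove smallest leaf 1, emit neighbor 2.
Step 2: leaves = {3,5}. Remove smallest leaf 3, emit neighbor 6.
Step 3: leaves = {5,6}. Remove smallest leaf 5, emit neighbor 2.
Step 4: leaves = {2,6}. Remove smallest leaf 2, emit neighbor 4.
Done: 2 vertices remain (4, 6). Sequence = [2 6 2 4]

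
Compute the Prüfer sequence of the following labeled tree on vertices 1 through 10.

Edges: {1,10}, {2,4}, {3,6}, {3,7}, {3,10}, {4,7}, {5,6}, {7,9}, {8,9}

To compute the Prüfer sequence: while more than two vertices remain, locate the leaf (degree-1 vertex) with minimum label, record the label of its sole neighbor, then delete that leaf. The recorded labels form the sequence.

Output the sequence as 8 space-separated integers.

Step 1: leaves = {1,2,5,8}. Remove smallest leaf 1, emit neighbor 10.
Step 2: leaves = {2,5,8,10}. Remove smallest leaf 2, emit neighbor 4.
Step 3: leaves = {4,5,8,10}. Remove smallest leaf 4, emit neighbor 7.
Step 4: leaves = {5,8,10}. Remove smallest leaf 5, emit neighbor 6.
Step 5: leaves = {6,8,10}. Remove smallest leaf 6, emit neighbor 3.
Step 6: leaves = {8,10}. Remove smallest leaf 8, emit neighbor 9.
Step 7: leaves = {9,10}. Remove smallest leaf 9, emit neighbor 7.
Step 8: leaves = {7,10}. Remove smallest leaf 7, emit neighbor 3.
Done: 2 vertices remain (3, 10). Sequence = [10 4 7 6 3 9 7 3]

Answer: 10 4 7 6 3 9 7 3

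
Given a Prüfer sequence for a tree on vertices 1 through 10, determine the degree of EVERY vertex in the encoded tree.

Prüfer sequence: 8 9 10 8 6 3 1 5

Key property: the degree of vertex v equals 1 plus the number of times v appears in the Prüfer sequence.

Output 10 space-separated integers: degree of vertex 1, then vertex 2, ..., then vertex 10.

p_1 = 8: count[8] becomes 1
p_2 = 9: count[9] becomes 1
p_3 = 10: count[10] becomes 1
p_4 = 8: count[8] becomes 2
p_5 = 6: count[6] becomes 1
p_6 = 3: count[3] becomes 1
p_7 = 1: count[1] becomes 1
p_8 = 5: count[5] becomes 1
Degrees (1 + count): deg[1]=1+1=2, deg[2]=1+0=1, deg[3]=1+1=2, deg[4]=1+0=1, deg[5]=1+1=2, deg[6]=1+1=2, deg[7]=1+0=1, deg[8]=1+2=3, deg[9]=1+1=2, deg[10]=1+1=2

Answer: 2 1 2 1 2 2 1 3 2 2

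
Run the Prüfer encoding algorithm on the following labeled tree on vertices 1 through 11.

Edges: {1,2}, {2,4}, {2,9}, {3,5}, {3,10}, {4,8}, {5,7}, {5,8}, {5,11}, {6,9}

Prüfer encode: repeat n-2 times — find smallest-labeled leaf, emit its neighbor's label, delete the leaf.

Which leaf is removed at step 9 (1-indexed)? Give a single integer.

Answer: 3

Derivation:
Step 1: current leaves = {1,6,7,10,11}. Remove leaf 1 (neighbor: 2).
Step 2: current leaves = {6,7,10,11}. Remove leaf 6 (neighbor: 9).
Step 3: current leaves = {7,9,10,11}. Remove leaf 7 (neighbor: 5).
Step 4: current leaves = {9,10,11}. Remove leaf 9 (neighbor: 2).
Step 5: current leaves = {2,10,11}. Remove leaf 2 (neighbor: 4).
Step 6: current leaves = {4,10,11}. Remove leaf 4 (neighbor: 8).
Step 7: current leaves = {8,10,11}. Remove leaf 8 (neighbor: 5).
Step 8: current leaves = {10,11}. Remove leaf 10 (neighbor: 3).
Step 9: current leaves = {3,11}. Remove leaf 3 (neighbor: 5).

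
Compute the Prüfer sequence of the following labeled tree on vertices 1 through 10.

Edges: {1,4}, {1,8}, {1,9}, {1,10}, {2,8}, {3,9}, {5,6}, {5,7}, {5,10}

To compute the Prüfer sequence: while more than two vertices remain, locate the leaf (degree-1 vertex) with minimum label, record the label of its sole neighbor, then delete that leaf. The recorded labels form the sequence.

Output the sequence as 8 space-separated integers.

Answer: 8 9 1 5 5 10 1 1

Derivation:
Step 1: leaves = {2,3,4,6,7}. Remove smallest leaf 2, emit neighbor 8.
Step 2: leaves = {3,4,6,7,8}. Remove smallest leaf 3, emit neighbor 9.
Step 3: leaves = {4,6,7,8,9}. Remove smallest leaf 4, emit neighbor 1.
Step 4: leaves = {6,7,8,9}. Remove smallest leaf 6, emit neighbor 5.
Step 5: leaves = {7,8,9}. Remove smallest leaf 7, emit neighbor 5.
Step 6: leaves = {5,8,9}. Remove smallest leaf 5, emit neighbor 10.
Step 7: leaves = {8,9,10}. Remove smallest leaf 8, emit neighbor 1.
Step 8: leaves = {9,10}. Remove smallest leaf 9, emit neighbor 1.
Done: 2 vertices remain (1, 10). Sequence = [8 9 1 5 5 10 1 1]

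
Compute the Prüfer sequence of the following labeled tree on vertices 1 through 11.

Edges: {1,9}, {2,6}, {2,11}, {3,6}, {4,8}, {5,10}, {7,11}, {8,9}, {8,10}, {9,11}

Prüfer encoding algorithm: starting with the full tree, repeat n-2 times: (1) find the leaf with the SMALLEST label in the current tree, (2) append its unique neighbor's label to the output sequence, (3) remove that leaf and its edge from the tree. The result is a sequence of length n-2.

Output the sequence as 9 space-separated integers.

Answer: 9 6 8 10 2 11 11 8 9

Derivation:
Step 1: leaves = {1,3,4,5,7}. Remove smallest leaf 1, emit neighbor 9.
Step 2: leaves = {3,4,5,7}. Remove smallest leaf 3, emit neighbor 6.
Step 3: leaves = {4,5,6,7}. Remove smallest leaf 4, emit neighbor 8.
Step 4: leaves = {5,6,7}. Remove smallest leaf 5, emit neighbor 10.
Step 5: leaves = {6,7,10}. Remove smallest leaf 6, emit neighbor 2.
Step 6: leaves = {2,7,10}. Remove smallest leaf 2, emit neighbor 11.
Step 7: leaves = {7,10}. Remove smallest leaf 7, emit neighbor 11.
Step 8: leaves = {10,11}. Remove smallest leaf 10, emit neighbor 8.
Step 9: leaves = {8,11}. Remove smallest leaf 8, emit neighbor 9.
Done: 2 vertices remain (9, 11). Sequence = [9 6 8 10 2 11 11 8 9]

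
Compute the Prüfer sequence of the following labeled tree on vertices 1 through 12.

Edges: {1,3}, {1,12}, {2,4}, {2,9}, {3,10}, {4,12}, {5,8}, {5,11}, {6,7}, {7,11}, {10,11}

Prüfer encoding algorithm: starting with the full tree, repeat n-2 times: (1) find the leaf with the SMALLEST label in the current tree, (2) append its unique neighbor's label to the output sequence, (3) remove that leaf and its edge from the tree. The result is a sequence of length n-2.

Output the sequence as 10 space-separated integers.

Answer: 7 11 5 11 2 4 12 10 3 1

Derivation:
Step 1: leaves = {6,8,9}. Remove smallest leaf 6, emit neighbor 7.
Step 2: leaves = {7,8,9}. Remove smallest leaf 7, emit neighbor 11.
Step 3: leaves = {8,9}. Remove smallest leaf 8, emit neighbor 5.
Step 4: leaves = {5,9}. Remove smallest leaf 5, emit neighbor 11.
Step 5: leaves = {9,11}. Remove smallest leaf 9, emit neighbor 2.
Step 6: leaves = {2,11}. Remove smallest leaf 2, emit neighbor 4.
Step 7: leaves = {4,11}. Remove smallest leaf 4, emit neighbor 12.
Step 8: leaves = {11,12}. Remove smallest leaf 11, emit neighbor 10.
Step 9: leaves = {10,12}. Remove smallest leaf 10, emit neighbor 3.
Step 10: leaves = {3,12}. Remove smallest leaf 3, emit neighbor 1.
Done: 2 vertices remain (1, 12). Sequence = [7 11 5 11 2 4 12 10 3 1]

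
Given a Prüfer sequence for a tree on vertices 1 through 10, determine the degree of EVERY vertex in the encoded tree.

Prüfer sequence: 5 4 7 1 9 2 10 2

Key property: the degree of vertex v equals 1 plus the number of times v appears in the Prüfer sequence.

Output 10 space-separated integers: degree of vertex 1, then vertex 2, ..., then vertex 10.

p_1 = 5: count[5] becomes 1
p_2 = 4: count[4] becomes 1
p_3 = 7: count[7] becomes 1
p_4 = 1: count[1] becomes 1
p_5 = 9: count[9] becomes 1
p_6 = 2: count[2] becomes 1
p_7 = 10: count[10] becomes 1
p_8 = 2: count[2] becomes 2
Degrees (1 + count): deg[1]=1+1=2, deg[2]=1+2=3, deg[3]=1+0=1, deg[4]=1+1=2, deg[5]=1+1=2, deg[6]=1+0=1, deg[7]=1+1=2, deg[8]=1+0=1, deg[9]=1+1=2, deg[10]=1+1=2

Answer: 2 3 1 2 2 1 2 1 2 2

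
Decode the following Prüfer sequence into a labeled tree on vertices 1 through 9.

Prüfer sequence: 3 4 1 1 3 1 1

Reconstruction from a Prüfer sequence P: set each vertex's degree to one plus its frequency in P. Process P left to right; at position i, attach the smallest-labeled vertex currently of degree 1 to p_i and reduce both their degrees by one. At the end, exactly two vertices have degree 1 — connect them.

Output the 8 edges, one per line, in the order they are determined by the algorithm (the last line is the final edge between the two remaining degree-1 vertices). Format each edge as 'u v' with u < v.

Answer: 2 3
4 5
1 4
1 6
3 7
1 3
1 8
1 9

Derivation:
Initial degrees: {1:5, 2:1, 3:3, 4:2, 5:1, 6:1, 7:1, 8:1, 9:1}
Step 1: smallest deg-1 vertex = 2, p_1 = 3. Add edge {2,3}. Now deg[2]=0, deg[3]=2.
Step 2: smallest deg-1 vertex = 5, p_2 = 4. Add edge {4,5}. Now deg[5]=0, deg[4]=1.
Step 3: smallest deg-1 vertex = 4, p_3 = 1. Add edge {1,4}. Now deg[4]=0, deg[1]=4.
Step 4: smallest deg-1 vertex = 6, p_4 = 1. Add edge {1,6}. Now deg[6]=0, deg[1]=3.
Step 5: smallest deg-1 vertex = 7, p_5 = 3. Add edge {3,7}. Now deg[7]=0, deg[3]=1.
Step 6: smallest deg-1 vertex = 3, p_6 = 1. Add edge {1,3}. Now deg[3]=0, deg[1]=2.
Step 7: smallest deg-1 vertex = 8, p_7 = 1. Add edge {1,8}. Now deg[8]=0, deg[1]=1.
Final: two remaining deg-1 vertices are 1, 9. Add edge {1,9}.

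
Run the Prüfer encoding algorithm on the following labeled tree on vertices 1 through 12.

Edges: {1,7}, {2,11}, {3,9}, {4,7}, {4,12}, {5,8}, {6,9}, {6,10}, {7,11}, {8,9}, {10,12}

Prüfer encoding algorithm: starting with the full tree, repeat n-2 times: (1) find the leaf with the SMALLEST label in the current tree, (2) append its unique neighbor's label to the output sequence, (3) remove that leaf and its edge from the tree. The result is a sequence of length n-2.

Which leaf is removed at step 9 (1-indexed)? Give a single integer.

Answer: 11

Derivation:
Step 1: current leaves = {1,2,3,5}. Remove leaf 1 (neighbor: 7).
Step 2: current leaves = {2,3,5}. Remove leaf 2 (neighbor: 11).
Step 3: current leaves = {3,5,11}. Remove leaf 3 (neighbor: 9).
Step 4: current leaves = {5,11}. Remove leaf 5 (neighbor: 8).
Step 5: current leaves = {8,11}. Remove leaf 8 (neighbor: 9).
Step 6: current leaves = {9,11}. Remove leaf 9 (neighbor: 6).
Step 7: current leaves = {6,11}. Remove leaf 6 (neighbor: 10).
Step 8: current leaves = {10,11}. Remove leaf 10 (neighbor: 12).
Step 9: current leaves = {11,12}. Remove leaf 11 (neighbor: 7).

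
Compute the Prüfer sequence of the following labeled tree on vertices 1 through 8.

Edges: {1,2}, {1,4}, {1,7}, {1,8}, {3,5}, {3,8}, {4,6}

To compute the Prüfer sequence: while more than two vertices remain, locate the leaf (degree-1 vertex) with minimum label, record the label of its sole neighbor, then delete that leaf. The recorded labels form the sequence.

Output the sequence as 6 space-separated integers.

Answer: 1 3 8 4 1 1

Derivation:
Step 1: leaves = {2,5,6,7}. Remove smallest leaf 2, emit neighbor 1.
Step 2: leaves = {5,6,7}. Remove smallest leaf 5, emit neighbor 3.
Step 3: leaves = {3,6,7}. Remove smallest leaf 3, emit neighbor 8.
Step 4: leaves = {6,7,8}. Remove smallest leaf 6, emit neighbor 4.
Step 5: leaves = {4,7,8}. Remove smallest leaf 4, emit neighbor 1.
Step 6: leaves = {7,8}. Remove smallest leaf 7, emit neighbor 1.
Done: 2 vertices remain (1, 8). Sequence = [1 3 8 4 1 1]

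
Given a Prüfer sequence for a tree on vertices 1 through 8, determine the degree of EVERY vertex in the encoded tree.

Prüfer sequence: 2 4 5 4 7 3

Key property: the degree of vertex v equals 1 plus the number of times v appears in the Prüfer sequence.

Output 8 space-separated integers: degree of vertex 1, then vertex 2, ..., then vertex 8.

p_1 = 2: count[2] becomes 1
p_2 = 4: count[4] becomes 1
p_3 = 5: count[5] becomes 1
p_4 = 4: count[4] becomes 2
p_5 = 7: count[7] becomes 1
p_6 = 3: count[3] becomes 1
Degrees (1 + count): deg[1]=1+0=1, deg[2]=1+1=2, deg[3]=1+1=2, deg[4]=1+2=3, deg[5]=1+1=2, deg[6]=1+0=1, deg[7]=1+1=2, deg[8]=1+0=1

Answer: 1 2 2 3 2 1 2 1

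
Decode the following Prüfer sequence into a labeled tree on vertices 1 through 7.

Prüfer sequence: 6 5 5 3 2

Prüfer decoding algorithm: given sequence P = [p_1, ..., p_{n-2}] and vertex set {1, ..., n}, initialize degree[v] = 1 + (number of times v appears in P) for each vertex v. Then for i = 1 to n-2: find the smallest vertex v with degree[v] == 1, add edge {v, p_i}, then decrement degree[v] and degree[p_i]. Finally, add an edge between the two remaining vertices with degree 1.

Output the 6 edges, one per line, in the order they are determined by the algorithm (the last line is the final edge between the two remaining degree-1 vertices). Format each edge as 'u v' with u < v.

Answer: 1 6
4 5
5 6
3 5
2 3
2 7

Derivation:
Initial degrees: {1:1, 2:2, 3:2, 4:1, 5:3, 6:2, 7:1}
Step 1: smallest deg-1 vertex = 1, p_1 = 6. Add edge {1,6}. Now deg[1]=0, deg[6]=1.
Step 2: smallest deg-1 vertex = 4, p_2 = 5. Add edge {4,5}. Now deg[4]=0, deg[5]=2.
Step 3: smallest deg-1 vertex = 6, p_3 = 5. Add edge {5,6}. Now deg[6]=0, deg[5]=1.
Step 4: smallest deg-1 vertex = 5, p_4 = 3. Add edge {3,5}. Now deg[5]=0, deg[3]=1.
Step 5: smallest deg-1 vertex = 3, p_5 = 2. Add edge {2,3}. Now deg[3]=0, deg[2]=1.
Final: two remaining deg-1 vertices are 2, 7. Add edge {2,7}.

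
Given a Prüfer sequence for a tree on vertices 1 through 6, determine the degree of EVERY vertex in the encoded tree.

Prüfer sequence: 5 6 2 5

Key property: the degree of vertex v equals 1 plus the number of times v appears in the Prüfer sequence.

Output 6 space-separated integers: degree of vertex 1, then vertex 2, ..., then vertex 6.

Answer: 1 2 1 1 3 2

Derivation:
p_1 = 5: count[5] becomes 1
p_2 = 6: count[6] becomes 1
p_3 = 2: count[2] becomes 1
p_4 = 5: count[5] becomes 2
Degrees (1 + count): deg[1]=1+0=1, deg[2]=1+1=2, deg[3]=1+0=1, deg[4]=1+0=1, deg[5]=1+2=3, deg[6]=1+1=2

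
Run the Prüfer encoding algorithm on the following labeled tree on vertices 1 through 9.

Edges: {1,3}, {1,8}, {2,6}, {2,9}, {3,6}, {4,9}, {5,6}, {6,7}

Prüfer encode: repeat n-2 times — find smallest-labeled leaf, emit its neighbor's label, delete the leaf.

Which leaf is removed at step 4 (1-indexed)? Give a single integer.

Step 1: current leaves = {4,5,7,8}. Remove leaf 4 (neighbor: 9).
Step 2: current leaves = {5,7,8,9}. Remove leaf 5 (neighbor: 6).
Step 3: current leaves = {7,8,9}. Remove leaf 7 (neighbor: 6).
Step 4: current leaves = {8,9}. Remove leaf 8 (neighbor: 1).

Answer: 8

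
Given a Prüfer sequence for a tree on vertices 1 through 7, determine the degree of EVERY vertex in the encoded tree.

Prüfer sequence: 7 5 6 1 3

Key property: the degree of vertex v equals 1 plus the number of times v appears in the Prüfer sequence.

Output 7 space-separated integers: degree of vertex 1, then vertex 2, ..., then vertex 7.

Answer: 2 1 2 1 2 2 2

Derivation:
p_1 = 7: count[7] becomes 1
p_2 = 5: count[5] becomes 1
p_3 = 6: count[6] becomes 1
p_4 = 1: count[1] becomes 1
p_5 = 3: count[3] becomes 1
Degrees (1 + count): deg[1]=1+1=2, deg[2]=1+0=1, deg[3]=1+1=2, deg[4]=1+0=1, deg[5]=1+1=2, deg[6]=1+1=2, deg[7]=1+1=2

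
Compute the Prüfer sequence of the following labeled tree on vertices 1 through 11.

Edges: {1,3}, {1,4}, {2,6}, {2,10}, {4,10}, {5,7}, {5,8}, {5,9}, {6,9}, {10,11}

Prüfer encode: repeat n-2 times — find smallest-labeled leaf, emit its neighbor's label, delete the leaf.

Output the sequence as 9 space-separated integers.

Step 1: leaves = {3,7,8,11}. Remove smallest leaf 3, emit neighbor 1.
Step 2: leaves = {1,7,8,11}. Remove smallest leaf 1, emit neighbor 4.
Step 3: leaves = {4,7,8,11}. Remove smallest leaf 4, emit neighbor 10.
Step 4: leaves = {7,8,11}. Remove smallest leaf 7, emit neighbor 5.
Step 5: leaves = {8,11}. Remove smallest leaf 8, emit neighbor 5.
Step 6: leaves = {5,11}. Remove smallest leaf 5, emit neighbor 9.
Step 7: leaves = {9,11}. Remove smallest leaf 9, emit neighbor 6.
Step 8: leaves = {6,11}. Remove smallest leaf 6, emit neighbor 2.
Step 9: leaves = {2,11}. Remove smallest leaf 2, emit neighbor 10.
Done: 2 vertices remain (10, 11). Sequence = [1 4 10 5 5 9 6 2 10]

Answer: 1 4 10 5 5 9 6 2 10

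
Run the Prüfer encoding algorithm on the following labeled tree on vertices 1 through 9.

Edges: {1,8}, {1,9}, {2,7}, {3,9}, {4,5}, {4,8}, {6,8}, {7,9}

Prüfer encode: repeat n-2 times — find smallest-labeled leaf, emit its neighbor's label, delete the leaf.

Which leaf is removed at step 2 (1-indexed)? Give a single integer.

Answer: 3

Derivation:
Step 1: current leaves = {2,3,5,6}. Remove leaf 2 (neighbor: 7).
Step 2: current leaves = {3,5,6,7}. Remove leaf 3 (neighbor: 9).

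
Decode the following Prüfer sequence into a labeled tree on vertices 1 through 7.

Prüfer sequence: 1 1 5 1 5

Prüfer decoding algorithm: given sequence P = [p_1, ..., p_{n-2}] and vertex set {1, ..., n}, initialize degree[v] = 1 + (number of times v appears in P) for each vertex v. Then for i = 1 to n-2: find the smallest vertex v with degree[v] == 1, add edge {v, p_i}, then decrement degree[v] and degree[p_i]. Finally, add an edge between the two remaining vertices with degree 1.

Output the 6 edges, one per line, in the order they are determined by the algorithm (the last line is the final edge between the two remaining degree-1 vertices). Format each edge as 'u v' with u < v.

Initial degrees: {1:4, 2:1, 3:1, 4:1, 5:3, 6:1, 7:1}
Step 1: smallest deg-1 vertex = 2, p_1 = 1. Add edge {1,2}. Now deg[2]=0, deg[1]=3.
Step 2: smallest deg-1 vertex = 3, p_2 = 1. Add edge {1,3}. Now deg[3]=0, deg[1]=2.
Step 3: smallest deg-1 vertex = 4, p_3 = 5. Add edge {4,5}. Now deg[4]=0, deg[5]=2.
Step 4: smallest deg-1 vertex = 6, p_4 = 1. Add edge {1,6}. Now deg[6]=0, deg[1]=1.
Step 5: smallest deg-1 vertex = 1, p_5 = 5. Add edge {1,5}. Now deg[1]=0, deg[5]=1.
Final: two remaining deg-1 vertices are 5, 7. Add edge {5,7}.

Answer: 1 2
1 3
4 5
1 6
1 5
5 7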